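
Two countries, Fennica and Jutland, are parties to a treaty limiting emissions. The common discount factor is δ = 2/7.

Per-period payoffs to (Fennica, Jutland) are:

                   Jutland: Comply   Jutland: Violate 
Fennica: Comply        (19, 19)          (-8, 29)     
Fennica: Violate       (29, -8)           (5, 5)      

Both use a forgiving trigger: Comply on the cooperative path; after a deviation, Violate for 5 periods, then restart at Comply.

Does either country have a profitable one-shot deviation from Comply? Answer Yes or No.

Yes

A one-shot deviation gives 29 now, then 5 for 5 periods, then back to 19.
Gain from deviating: (29−19) today; loss: (19−5) in each of the next 5 periods.
No-deviation condition: (19−5)(δ+…+δ^5) ≥ 29−19, i.e. δ+…+δ^5 ≥ 5/7.
At δ = 2/7: δ+…+δ^5 = 0.3992 < 0.7143.
So cooperation is not sustainable.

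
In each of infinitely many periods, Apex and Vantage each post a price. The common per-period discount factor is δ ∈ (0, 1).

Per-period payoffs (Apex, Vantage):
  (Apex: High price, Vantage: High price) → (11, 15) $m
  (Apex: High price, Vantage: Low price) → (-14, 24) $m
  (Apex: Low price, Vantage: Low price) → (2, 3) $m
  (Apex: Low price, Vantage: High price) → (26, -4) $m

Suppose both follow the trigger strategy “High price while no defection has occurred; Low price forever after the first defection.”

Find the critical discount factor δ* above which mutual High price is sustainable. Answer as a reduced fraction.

Apex's threshold: (26−11)/(26−2) = 5/8.
Vantage's threshold: (24−15)/(24−3) = 3/7.
5/8 > 3/7, so Apex binds and δ* = 5/8.

5/8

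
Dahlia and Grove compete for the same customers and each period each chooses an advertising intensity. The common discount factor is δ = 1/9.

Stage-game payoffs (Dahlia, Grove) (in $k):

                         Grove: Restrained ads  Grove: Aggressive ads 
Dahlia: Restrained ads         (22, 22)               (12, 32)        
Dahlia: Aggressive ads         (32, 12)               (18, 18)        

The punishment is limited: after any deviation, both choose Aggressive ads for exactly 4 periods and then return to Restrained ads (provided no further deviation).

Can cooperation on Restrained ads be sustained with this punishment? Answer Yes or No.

IC: δ+…+δ^4 ≥ (32−22)/(22−18) = 5/2.
At δ = 1/9: partial sum = 0.1250 < 2.5000. Cooperation not sustainable.

No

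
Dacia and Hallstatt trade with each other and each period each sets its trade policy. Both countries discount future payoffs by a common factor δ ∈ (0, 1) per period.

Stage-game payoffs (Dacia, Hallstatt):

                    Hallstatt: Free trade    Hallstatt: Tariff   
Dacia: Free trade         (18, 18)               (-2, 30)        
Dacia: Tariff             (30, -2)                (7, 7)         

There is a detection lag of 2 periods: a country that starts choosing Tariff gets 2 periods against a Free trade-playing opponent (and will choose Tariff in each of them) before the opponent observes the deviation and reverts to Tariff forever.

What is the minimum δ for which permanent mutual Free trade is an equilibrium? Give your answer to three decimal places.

A deviator earns 30 for 2 periods, then 7 forever; cooperating earns 18 forever. Multiplying the IC by (1−δ):
18 ≥ 30(1−δ^2) + 7δ^2, so 23·δ^2 ≥ 12 and δ^2 ≥ 12/23.
δ ≥ (12/23)^(1/2) ≈ 0.722.

0.722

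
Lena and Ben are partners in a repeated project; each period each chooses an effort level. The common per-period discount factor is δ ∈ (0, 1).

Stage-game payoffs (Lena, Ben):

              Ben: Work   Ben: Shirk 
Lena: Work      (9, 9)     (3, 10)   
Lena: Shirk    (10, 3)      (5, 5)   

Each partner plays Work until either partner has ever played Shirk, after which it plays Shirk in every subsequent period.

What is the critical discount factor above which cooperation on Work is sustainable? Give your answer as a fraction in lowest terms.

1/5

One-period gain from deviating is 10 − 9 = 1. The loss is 9 − 5 = 4 in every subsequent period, with present value 4·δ/(1−δ).
Deviation is unprofitable when 4·δ/(1−δ) ≥ 1, i.e. δ/(1−δ) ≥ 1/4.
Equivalently δ ≥ 1/(1+4) = 1/5.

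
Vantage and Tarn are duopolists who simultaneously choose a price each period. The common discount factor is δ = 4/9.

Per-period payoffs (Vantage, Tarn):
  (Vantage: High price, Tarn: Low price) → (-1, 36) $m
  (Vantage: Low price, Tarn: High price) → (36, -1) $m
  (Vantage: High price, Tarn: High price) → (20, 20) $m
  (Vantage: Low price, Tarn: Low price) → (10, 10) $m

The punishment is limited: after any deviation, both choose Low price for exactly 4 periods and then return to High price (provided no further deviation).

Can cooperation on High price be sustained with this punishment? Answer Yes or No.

A one-shot deviation gives 36 now, then 10 for 4 periods, then back to 20.
Gain from deviating: (36−20) today; loss: (20−10) in each of the next 4 periods.
No-deviation condition: (20−10)(δ+…+δ^4) ≥ 36−20, i.e. δ+…+δ^4 ≥ 8/5.
At δ = 4/9: δ+…+δ^4 = 0.7688 < 1.6000.
So cooperation is not sustainable.

No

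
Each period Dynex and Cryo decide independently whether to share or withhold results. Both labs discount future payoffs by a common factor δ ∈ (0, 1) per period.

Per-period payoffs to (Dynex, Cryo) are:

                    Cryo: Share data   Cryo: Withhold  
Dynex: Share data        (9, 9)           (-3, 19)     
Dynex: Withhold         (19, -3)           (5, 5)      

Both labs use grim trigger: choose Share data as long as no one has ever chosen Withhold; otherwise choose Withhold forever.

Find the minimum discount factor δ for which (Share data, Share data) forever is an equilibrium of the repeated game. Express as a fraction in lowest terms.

5/7

Under grim trigger the critical discount factor is (T−C)/(T−P) with T = 19, C = 9, P = 5.
δ* = (19−9)/(19−5) = 10/14 = 5/7.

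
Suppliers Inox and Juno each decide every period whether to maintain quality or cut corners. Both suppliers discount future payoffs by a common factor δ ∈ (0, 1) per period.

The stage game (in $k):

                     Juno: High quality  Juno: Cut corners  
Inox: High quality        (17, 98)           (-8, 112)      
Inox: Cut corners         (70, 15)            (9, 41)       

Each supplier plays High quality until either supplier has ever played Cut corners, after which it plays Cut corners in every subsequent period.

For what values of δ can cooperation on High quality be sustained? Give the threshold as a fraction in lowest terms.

53/61

Inox: cooperation gives 17 each period; deviation gives 70 once then 9 forever.
  17/(1−δ) ≥ 70 + 9δ/(1−δ) ⇒ δ ≥ 53/61.
Juno: cooperation gives 98 each period; deviation gives 112 once then 41 forever.
  δ ≥ 14/71.
Both must hold, so the binding constraint is Inox's: δ ≥ 53/61.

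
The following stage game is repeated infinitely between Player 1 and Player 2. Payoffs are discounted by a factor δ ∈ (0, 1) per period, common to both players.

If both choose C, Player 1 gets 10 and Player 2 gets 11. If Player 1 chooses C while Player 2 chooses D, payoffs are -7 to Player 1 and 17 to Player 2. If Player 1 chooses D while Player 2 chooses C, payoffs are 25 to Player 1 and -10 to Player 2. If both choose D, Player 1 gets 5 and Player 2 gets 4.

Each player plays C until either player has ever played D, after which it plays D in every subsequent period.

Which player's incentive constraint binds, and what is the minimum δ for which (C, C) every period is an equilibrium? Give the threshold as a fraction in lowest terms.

Player 1; δ ≥ 3/4

For Player 1: deviation gain 25−10 = 15, per-period punishment loss 10−5 = 5. IC gives δ ≥ 15/20 = 3/4.
For Player 2: gain 6, loss 7 per period, so δ ≥ 6/13.
The tighter constraint is Player 1's, so cooperation needs δ ≥ 3/4.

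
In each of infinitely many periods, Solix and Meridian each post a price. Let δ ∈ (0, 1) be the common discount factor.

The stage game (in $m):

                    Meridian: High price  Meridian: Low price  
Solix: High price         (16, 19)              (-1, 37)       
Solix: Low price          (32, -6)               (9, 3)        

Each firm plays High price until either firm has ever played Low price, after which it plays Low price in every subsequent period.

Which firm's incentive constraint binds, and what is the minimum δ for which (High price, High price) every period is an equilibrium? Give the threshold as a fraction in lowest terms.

Solix's threshold: (32−16)/(32−9) = 16/23.
Meridian's threshold: (37−19)/(37−3) = 9/17.
16/23 > 9/17, so Solix binds and δ* = 16/23.

Solix; δ ≥ 16/23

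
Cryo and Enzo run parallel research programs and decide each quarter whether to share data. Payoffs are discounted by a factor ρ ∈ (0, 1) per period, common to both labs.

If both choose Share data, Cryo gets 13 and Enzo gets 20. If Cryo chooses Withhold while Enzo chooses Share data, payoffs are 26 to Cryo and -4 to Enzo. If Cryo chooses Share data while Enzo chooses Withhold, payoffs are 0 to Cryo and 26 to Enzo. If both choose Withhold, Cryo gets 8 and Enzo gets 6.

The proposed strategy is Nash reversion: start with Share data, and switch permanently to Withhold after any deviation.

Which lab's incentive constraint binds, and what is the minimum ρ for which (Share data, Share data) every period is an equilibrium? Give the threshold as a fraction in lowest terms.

Cryo: cooperation gives 13 each period; deviation gives 26 once then 8 forever.
  13/(1−ρ) ≥ 26 + 8ρ/(1−ρ) ⇒ ρ ≥ 13/18.
Enzo: cooperation gives 20 each period; deviation gives 26 once then 6 forever.
  ρ ≥ 6/20 = 3/10.
Both must hold, so the binding constraint is Cryo's: ρ ≥ 13/18.

Cryo; ρ ≥ 13/18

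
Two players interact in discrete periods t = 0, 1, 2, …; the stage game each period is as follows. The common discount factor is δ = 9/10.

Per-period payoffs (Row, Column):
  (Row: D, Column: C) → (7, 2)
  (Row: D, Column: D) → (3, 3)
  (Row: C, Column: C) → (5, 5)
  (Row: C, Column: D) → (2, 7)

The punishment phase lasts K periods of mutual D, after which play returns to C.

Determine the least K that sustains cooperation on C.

Need Σ_{k=1}^{K} δ^k ≥ (7−5)/(5−3) = 1.0000 at δ = 9/10.
At K = 1 the sum is 0.9000 < 1.0000; at K = 2 it is 1.7100 ≥ 1.0000.
So the minimum punishment length is K = 2.

2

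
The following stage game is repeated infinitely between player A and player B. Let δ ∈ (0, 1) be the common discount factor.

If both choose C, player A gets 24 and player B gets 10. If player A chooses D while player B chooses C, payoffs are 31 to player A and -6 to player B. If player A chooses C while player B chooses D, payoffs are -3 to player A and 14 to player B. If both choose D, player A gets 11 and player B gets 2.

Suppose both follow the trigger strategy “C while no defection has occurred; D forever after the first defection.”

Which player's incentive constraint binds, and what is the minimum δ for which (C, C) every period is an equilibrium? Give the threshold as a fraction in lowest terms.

player A: cooperation gives 24 each period; deviation gives 31 once then 11 forever.
  24/(1−δ) ≥ 31 + 11δ/(1−δ) ⇒ δ ≥ 7/20.
player B: cooperation gives 10 each period; deviation gives 14 once then 2 forever.
  δ ≥ 4/12 = 1/3.
Both must hold, so the binding constraint is player A's: δ ≥ 7/20.

player A; δ ≥ 7/20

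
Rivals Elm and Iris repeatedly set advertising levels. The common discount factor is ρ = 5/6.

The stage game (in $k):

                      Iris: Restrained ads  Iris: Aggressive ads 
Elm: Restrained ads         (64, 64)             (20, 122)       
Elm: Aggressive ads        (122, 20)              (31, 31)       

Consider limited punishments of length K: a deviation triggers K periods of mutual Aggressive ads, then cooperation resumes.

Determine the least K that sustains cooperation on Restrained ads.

Need Σ_{k=1}^{K} ρ^k ≥ (122−64)/(64−31) = 1.7576 at ρ = 5/6.
At K = 2 the sum is 1.5278 < 1.7576; at K = 3 it is 2.1065 ≥ 1.7576.
So the minimum punishment length is K = 3.

3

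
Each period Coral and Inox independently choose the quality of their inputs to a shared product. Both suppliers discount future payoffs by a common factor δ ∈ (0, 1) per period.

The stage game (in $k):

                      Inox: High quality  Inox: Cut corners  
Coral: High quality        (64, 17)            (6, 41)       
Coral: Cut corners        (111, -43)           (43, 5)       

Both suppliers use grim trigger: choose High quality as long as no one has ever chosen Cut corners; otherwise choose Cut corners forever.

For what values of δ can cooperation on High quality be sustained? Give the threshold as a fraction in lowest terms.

For Coral: deviation gain 111−64 = 47, per-period punishment loss 64−43 = 21. IC gives δ ≥ 47/68.
For Inox: gain 24, loss 12 per period, so δ ≥ 24/36 = 2/3.
The tighter constraint is Coral's, so cooperation needs δ ≥ 47/68.

47/68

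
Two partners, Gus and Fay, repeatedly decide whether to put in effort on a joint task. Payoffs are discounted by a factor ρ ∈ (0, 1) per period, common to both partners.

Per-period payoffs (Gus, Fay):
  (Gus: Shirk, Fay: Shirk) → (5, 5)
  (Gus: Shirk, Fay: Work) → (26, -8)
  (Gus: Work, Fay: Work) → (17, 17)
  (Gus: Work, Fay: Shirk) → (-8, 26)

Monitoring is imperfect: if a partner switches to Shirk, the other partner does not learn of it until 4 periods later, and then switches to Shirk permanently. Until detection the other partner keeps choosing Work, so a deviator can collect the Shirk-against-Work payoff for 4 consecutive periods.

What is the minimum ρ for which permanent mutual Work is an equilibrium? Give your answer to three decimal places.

The best deviation is to choose Shirk for all 4 undetected periods, earning 26 each, then 5 forever once detected.
Deviation value: 26(1−ρ^4)/(1−ρ) + 5ρ^4/(1−ρ); cooperation value: 17/(1−ρ).
IC: 17 ≥ 26(1−ρ^4) + 5ρ^4 = 26 − 21ρ^4.
So ρ^4 ≥ 9/21 = 3/7, giving ρ ≥ (3/7)^(1/4) ≈ 0.809.

0.809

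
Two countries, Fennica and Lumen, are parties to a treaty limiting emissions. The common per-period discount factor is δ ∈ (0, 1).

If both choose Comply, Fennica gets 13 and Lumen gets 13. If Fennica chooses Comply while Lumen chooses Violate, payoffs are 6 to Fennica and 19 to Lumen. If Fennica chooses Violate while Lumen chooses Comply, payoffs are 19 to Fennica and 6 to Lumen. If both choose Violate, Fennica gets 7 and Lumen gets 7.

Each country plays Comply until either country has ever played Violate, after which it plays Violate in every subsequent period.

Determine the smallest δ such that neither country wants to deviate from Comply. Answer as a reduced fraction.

1/2

13/(1−δ) ≥ 19 + 7δ/(1−δ)
13 ≥ 19 − 12δ
δ ≥ 6/12 = 1/2.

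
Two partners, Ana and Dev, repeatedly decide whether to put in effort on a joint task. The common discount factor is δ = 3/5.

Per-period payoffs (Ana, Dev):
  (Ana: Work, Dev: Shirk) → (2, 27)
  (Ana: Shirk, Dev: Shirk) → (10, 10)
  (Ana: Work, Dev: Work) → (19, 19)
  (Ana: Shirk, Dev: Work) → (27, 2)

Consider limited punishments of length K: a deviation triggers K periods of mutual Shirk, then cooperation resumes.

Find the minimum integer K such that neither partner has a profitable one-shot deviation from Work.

2

IC: δ(1−δ^K)/(1−δ) ≥ (27−19)/(19−10) = 8/9.
With δ = 3/5: need 1 − δ^K ≥ 8/9·(1−3/5)/(3/5), i.e. δ^K ≤ 0.4074.
Since (3/5)^1 = 0.6000 and (3/5)^2 = 0.3600, the smallest such K is 2.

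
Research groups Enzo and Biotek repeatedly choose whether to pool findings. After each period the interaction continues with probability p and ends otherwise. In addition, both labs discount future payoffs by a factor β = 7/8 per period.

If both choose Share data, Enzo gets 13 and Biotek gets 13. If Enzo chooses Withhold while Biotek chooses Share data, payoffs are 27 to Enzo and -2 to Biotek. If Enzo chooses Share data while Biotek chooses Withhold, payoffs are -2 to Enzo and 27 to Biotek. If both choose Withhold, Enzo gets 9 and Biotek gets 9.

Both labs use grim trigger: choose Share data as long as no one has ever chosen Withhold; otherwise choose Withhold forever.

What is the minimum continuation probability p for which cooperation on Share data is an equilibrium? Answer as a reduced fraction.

With continuation probability p and discount β, the effective per-period discount factor is βp.
Grim-trigger IC: βp ≥ (27−13)/(27−9) = 7/9.
So p ≥ (7/9)/(7/8) = 8/9.

8/9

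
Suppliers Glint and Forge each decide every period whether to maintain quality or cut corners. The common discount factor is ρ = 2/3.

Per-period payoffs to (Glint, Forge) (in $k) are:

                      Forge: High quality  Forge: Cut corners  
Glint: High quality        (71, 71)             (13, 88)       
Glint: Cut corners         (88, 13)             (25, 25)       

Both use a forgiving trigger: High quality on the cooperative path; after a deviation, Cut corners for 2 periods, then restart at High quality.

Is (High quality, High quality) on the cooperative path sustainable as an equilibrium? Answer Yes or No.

Yes

Comparing payoff streams over the 3 periods until play realigns: cooperate → 71(1+ρ+…+ρ^2); deviate → 88 + 25(ρ+…+ρ^2).
Cooperation is sustained iff (71−25)(ρ+…+ρ^2) ≥ 88−71.
ρ+…+ρ^2 = 2/3·(1−(2/3)^2)/(1−2/3) = 1.1111, and (88−71)/(71−25) = 0.3696.
1.1111 ≥ 0.3696, so cooperation is sustainable.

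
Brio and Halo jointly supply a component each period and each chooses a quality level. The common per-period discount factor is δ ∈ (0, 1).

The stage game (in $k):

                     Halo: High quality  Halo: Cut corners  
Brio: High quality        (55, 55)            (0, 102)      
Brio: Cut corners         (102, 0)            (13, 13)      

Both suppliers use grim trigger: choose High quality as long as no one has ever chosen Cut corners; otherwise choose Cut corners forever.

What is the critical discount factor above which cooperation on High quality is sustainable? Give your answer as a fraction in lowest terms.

47/89

Under grim trigger the critical discount factor is (T−C)/(T−P) with T = 102, C = 55, P = 13.
δ* = (102−55)/(102−13) = 47/89.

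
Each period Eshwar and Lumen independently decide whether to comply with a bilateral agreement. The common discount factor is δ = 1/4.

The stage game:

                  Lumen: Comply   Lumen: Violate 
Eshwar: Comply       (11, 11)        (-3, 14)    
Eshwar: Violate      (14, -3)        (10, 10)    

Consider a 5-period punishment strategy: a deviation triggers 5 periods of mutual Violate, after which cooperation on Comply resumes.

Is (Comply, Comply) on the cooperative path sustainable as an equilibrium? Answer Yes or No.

IC: δ+…+δ^5 ≥ (14−11)/(11−10) = 3.
At δ = 1/4: partial sum = 0.3330 < 3.0000. Cooperation not sustainable.

No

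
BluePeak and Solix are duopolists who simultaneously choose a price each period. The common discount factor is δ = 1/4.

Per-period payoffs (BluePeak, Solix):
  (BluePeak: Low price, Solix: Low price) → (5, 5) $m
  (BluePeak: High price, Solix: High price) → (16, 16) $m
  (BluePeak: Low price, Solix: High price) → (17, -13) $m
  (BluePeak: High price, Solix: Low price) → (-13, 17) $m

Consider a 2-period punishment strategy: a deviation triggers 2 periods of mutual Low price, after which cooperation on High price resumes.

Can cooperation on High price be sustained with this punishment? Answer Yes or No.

A one-shot deviation gives 17 now, then 5 for 2 periods, then back to 16.
Gain from deviating: (17−16) today; loss: (16−5) in each of the next 2 periods.
No-deviation condition: (16−5)(δ+…+δ^2) ≥ 17−16, i.e. δ+…+δ^2 ≥ 1/11.
At δ = 1/4: δ+…+δ^2 = 0.3125 ≥ 0.0909.
So cooperation is sustainable.

Yes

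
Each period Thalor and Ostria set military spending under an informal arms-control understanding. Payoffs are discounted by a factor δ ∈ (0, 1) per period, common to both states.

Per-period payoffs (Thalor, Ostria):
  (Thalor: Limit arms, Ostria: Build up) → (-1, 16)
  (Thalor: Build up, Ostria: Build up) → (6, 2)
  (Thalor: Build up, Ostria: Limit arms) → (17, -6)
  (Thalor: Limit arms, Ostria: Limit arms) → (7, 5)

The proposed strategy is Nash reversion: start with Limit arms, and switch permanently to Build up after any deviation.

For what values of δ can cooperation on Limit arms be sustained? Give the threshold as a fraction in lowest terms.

Thalor's threshold: (17−7)/(17−6) = 10/11.
Ostria's threshold: (16−5)/(16−2) = 11/14.
10/11 > 11/14, so Thalor binds and δ* = 10/11.

10/11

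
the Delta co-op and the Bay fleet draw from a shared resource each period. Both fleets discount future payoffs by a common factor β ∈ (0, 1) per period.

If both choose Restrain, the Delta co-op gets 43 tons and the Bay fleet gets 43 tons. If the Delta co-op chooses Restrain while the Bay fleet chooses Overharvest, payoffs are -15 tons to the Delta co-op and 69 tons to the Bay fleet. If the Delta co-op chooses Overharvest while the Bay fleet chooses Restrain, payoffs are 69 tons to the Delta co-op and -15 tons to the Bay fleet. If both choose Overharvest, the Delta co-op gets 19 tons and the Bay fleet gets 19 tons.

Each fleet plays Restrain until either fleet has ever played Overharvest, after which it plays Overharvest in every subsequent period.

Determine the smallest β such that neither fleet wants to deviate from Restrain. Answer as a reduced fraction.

13/25

One-period gain from deviating is 69 − 43 = 26. The loss is 43 − 19 = 24 in every subsequent period, with present value 24·β/(1−β).
Deviation is unprofitable when 24·β/(1−β) ≥ 26, i.e. β/(1−β) ≥ 13/12.
Equivalently β ≥ 26/(26+24) = 13/25.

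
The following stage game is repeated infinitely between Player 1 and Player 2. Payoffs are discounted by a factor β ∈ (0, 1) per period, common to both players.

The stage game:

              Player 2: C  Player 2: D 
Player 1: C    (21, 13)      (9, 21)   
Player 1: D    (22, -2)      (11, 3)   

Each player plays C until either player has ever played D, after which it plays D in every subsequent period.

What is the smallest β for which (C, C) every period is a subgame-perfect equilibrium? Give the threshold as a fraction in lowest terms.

4/9

For Player 1: deviation gain 22−21 = 1, per-period punishment loss 21−11 = 10. IC gives β ≥ 1/11.
For Player 2: gain 8, loss 10 per period, so β ≥ 8/18 = 4/9.
The tighter constraint is Player 2's, so cooperation needs β ≥ 4/9.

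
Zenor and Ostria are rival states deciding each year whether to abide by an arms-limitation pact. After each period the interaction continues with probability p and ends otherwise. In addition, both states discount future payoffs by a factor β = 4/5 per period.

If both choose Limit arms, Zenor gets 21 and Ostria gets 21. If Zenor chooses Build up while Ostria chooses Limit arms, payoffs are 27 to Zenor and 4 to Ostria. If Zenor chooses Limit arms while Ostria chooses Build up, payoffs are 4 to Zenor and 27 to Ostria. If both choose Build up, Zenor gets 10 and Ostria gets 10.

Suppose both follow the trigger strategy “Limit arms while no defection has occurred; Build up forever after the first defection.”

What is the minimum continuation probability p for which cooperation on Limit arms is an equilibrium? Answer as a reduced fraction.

15/34

Expected continuation weight on next period's payoff is β·p = 4/5·p, which plays the role of the discount factor.
Cooperation requires 4/5·p ≥ (27−21)/(27−10) = 6/17, hence p ≥ 15/34.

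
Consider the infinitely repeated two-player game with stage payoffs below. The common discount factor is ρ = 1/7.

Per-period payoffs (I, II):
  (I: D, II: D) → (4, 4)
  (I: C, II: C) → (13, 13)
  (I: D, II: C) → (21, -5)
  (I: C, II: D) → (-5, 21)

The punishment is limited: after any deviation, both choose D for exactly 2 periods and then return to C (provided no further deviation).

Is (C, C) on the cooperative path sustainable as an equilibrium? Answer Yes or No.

IC: ρ+…+ρ^2 ≥ (21−13)/(13−4) = 8/9.
At ρ = 1/7: partial sum = 0.1633 < 0.8889. Cooperation not sustainable.

No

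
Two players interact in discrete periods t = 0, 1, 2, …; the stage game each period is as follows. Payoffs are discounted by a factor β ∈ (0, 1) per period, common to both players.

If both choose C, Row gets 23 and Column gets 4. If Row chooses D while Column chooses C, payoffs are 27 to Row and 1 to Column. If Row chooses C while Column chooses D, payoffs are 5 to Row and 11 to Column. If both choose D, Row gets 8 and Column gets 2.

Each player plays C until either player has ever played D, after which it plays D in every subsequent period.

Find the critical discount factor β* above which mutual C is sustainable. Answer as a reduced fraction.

For Row: deviation gain 27−23 = 4, per-period punishment loss 23−8 = 15. IC gives β ≥ 4/19.
For Column: gain 7, loss 2 per period, so β ≥ 7/9.
The tighter constraint is Column's, so cooperation needs β ≥ 7/9.

7/9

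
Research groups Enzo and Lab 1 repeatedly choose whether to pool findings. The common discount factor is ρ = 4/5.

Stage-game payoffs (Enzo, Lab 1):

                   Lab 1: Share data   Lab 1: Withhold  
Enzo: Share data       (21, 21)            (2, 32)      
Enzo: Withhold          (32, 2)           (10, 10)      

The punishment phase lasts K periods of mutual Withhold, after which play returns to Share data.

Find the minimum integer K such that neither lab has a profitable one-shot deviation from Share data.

IC: ρ(1−ρ^K)/(1−ρ) ≥ (32−21)/(21−10) = 1.
With ρ = 4/5: need 1 − ρ^K ≥ 1·(1−4/5)/(4/5), i.e. ρ^K ≤ 0.7500.
Since (4/5)^1 = 0.8000 and (4/5)^2 = 0.6400, the smallest such K is 2.

2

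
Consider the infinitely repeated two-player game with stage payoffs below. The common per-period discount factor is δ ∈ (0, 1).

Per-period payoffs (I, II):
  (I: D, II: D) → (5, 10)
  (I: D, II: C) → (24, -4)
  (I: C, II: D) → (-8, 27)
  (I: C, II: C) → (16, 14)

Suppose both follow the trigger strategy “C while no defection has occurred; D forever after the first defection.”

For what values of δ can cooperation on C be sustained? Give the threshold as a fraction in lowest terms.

13/17

I: cooperation gives 16 each period; deviation gives 24 once then 5 forever.
  16/(1−δ) ≥ 24 + 5δ/(1−δ) ⇒ δ ≥ 8/19.
II: cooperation gives 14 each period; deviation gives 27 once then 10 forever.
  δ ≥ 13/17.
Both must hold, so the binding constraint is II's: δ ≥ 13/17.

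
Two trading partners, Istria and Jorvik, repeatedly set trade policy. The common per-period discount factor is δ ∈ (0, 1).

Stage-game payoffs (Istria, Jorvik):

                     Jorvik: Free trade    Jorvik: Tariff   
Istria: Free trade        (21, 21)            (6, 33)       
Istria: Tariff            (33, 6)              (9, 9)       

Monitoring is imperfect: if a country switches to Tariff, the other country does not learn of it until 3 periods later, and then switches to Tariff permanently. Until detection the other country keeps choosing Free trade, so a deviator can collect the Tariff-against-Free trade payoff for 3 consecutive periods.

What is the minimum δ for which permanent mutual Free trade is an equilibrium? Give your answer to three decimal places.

0.794

Deviating for the 3 undetected periods gains 33−21 = 12 per period over cooperation, then loses 21−9 = 12 per period forever once punishment starts.
Gain: 12(1 + δ + … + δ^2); loss: 12·δ^3/(1−δ).
No profitable deviation ⇔ 12(1−δ^3) ≤ 12·δ^3, i.e. δ^3 ≥ 12/(12+12) = 1/2.
Hence δ ≥ (1/2)^(1/3) ≈ 0.794.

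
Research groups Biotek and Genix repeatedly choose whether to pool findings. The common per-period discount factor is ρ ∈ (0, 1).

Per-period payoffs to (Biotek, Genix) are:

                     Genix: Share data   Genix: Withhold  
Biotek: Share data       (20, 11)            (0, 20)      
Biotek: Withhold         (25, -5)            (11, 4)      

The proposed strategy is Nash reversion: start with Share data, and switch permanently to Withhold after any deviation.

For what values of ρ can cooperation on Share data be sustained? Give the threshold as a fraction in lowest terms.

9/16

Biotek: cooperation gives 20 each period; deviation gives 25 once then 11 forever.
  20/(1−ρ) ≥ 25 + 11ρ/(1−ρ) ⇒ ρ ≥ 5/14.
Genix: cooperation gives 11 each period; deviation gives 20 once then 4 forever.
  ρ ≥ 9/16.
Both must hold, so the binding constraint is Genix's: ρ ≥ 9/16.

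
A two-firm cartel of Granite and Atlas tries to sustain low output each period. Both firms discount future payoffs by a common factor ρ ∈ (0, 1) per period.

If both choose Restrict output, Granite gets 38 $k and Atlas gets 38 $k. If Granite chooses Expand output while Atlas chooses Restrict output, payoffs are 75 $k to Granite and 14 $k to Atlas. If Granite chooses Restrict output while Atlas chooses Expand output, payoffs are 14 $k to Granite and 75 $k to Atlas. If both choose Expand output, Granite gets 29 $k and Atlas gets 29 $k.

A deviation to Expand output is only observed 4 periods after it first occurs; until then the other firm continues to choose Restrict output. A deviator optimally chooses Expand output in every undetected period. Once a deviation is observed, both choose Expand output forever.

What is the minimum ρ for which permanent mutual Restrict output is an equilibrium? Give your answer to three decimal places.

Deviating for the 4 undetected periods gains 75−38 = 37 per period over cooperation, then loses 38−29 = 9 per period forever once punishment starts.
Gain: 37(1 + ρ + … + ρ^3); loss: 9·ρ^4/(1−ρ).
No profitable deviation ⇔ 37(1−ρ^4) ≤ 9·ρ^4, i.e. ρ^4 ≥ 37/(37+9) = 37/46.
Hence ρ ≥ (37/46)^(1/4) ≈ 0.947.

0.947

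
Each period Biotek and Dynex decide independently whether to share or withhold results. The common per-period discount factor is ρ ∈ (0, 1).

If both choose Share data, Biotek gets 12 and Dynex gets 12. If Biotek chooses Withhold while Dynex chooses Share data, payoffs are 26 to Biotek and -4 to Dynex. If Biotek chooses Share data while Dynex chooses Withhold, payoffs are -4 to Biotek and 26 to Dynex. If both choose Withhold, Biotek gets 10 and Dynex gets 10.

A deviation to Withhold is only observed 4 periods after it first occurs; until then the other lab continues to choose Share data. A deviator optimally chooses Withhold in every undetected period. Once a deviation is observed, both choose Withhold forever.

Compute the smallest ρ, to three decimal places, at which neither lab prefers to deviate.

0.967

The best deviation is to choose Withhold for all 4 undetected periods, earning 26 each, then 10 forever once detected.
Deviation value: 26(1−ρ^4)/(1−ρ) + 10ρ^4/(1−ρ); cooperation value: 12/(1−ρ).
IC: 12 ≥ 26(1−ρ^4) + 10ρ^4 = 26 − 16ρ^4.
So ρ^4 ≥ 14/16 = 7/8, giving ρ ≥ (7/8)^(1/4) ≈ 0.967.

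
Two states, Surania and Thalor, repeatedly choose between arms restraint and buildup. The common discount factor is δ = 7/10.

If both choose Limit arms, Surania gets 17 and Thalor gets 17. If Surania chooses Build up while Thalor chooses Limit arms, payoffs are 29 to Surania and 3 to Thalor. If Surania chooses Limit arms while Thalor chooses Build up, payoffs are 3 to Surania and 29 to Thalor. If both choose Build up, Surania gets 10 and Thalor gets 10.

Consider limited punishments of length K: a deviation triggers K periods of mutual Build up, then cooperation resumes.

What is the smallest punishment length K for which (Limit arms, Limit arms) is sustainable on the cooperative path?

IC: δ(1−δ^K)/(1−δ) ≥ (29−17)/(17−10) = 12/7.
With δ = 7/10: need 1 − δ^K ≥ 12/7·(1−7/10)/(7/10), i.e. δ^K ≤ 0.2653.
Since (7/10)^3 = 0.3430 and (7/10)^4 = 0.2401, the smallest such K is 4.

4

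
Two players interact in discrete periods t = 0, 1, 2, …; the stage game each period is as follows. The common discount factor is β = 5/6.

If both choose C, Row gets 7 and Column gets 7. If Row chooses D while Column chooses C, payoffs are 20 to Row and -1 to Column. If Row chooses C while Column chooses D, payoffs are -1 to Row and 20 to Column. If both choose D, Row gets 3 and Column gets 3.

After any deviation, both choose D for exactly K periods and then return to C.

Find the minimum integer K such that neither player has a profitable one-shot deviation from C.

6

No profitable deviation requires (7−3)(β+…+β^K) ≥ 20−7, i.e. β+…+β^K ≥ 13/4 ≈ 3.2500.
With β = 5/6, the partial sums are K=1: 0.8333, K=2: 1.5278, K=3: 2.1065, K=4: 2.5887, K=5: 2.9906, K=6: 3.3255.
K = 6 is the first length at which the sum reaches 3.2500.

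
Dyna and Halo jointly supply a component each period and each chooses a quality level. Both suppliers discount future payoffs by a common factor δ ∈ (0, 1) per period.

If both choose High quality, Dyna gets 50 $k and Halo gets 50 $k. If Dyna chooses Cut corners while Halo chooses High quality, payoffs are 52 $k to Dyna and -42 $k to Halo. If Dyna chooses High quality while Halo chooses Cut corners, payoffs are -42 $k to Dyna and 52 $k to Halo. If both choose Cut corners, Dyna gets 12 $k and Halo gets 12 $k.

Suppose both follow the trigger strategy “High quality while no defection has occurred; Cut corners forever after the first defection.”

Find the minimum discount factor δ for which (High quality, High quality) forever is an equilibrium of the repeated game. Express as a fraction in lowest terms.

1/20

50/(1−δ) ≥ 52 + 12δ/(1−δ)
50 ≥ 52 − 40δ
δ ≥ 2/40 = 1/20.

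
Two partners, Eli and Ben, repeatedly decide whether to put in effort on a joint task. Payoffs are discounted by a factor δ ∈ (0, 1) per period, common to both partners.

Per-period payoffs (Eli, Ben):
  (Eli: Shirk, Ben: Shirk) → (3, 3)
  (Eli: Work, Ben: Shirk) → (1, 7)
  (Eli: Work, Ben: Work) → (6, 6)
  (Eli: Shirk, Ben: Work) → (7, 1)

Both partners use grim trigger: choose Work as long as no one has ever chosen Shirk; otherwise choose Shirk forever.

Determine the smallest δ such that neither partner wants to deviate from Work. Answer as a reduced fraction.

Under grim trigger the critical discount factor is (T−C)/(T−P) with T = 7, C = 6, P = 3.
δ* = (7−6)/(7−3) = 1/4.

1/4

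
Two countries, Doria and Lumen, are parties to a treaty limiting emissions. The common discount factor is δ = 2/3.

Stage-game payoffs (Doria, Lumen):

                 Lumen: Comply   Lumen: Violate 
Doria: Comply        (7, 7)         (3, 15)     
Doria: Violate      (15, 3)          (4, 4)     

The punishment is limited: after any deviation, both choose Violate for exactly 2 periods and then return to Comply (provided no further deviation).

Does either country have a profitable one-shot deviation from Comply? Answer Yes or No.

Yes

IC: δ+…+δ^2 ≥ (15−7)/(7−4) = 8/3.
At δ = 2/3: partial sum = 1.1111 < 2.6667. Cooperation not sustainable.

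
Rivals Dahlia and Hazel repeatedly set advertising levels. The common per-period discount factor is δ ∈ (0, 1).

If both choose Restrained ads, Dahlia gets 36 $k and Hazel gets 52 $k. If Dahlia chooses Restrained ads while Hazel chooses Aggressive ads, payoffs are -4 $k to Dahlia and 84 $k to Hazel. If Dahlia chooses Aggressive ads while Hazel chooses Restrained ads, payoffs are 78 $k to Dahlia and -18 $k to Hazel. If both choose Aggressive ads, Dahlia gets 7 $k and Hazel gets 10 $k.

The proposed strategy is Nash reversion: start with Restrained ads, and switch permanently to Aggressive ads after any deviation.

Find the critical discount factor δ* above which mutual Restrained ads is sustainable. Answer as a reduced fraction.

42/71

Dahlia: cooperation gives 36 each period; deviation gives 78 once then 7 forever.
  36/(1−δ) ≥ 78 + 7δ/(1−δ) ⇒ δ ≥ 42/71.
Hazel: cooperation gives 52 each period; deviation gives 84 once then 10 forever.
  δ ≥ 32/74 = 16/37.
Both must hold, so the binding constraint is Dahlia's: δ ≥ 42/71.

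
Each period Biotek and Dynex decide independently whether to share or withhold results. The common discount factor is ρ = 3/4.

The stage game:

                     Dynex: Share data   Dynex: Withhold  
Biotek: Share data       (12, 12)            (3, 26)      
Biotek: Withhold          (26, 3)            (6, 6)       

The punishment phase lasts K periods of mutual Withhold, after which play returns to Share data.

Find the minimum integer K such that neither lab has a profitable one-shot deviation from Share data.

6

Need Σ_{k=1}^{K} ρ^k ≥ (26−12)/(12−6) = 2.3333 at ρ = 3/4.
At K = 5 the sum is 2.2881 < 2.3333; at K = 6 it is 2.4661 ≥ 2.3333.
So the minimum punishment length is K = 6.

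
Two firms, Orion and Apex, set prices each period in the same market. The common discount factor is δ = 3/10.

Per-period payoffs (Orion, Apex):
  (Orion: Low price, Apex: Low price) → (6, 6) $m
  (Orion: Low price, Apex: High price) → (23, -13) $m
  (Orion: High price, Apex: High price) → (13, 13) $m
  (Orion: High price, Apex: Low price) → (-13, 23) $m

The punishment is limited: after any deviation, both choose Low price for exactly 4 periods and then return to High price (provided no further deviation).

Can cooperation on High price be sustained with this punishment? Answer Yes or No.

IC: δ+…+δ^4 ≥ (23−13)/(13−6) = 10/7.
At δ = 3/10: partial sum = 0.4251 < 1.4286. Cooperation not sustainable.

No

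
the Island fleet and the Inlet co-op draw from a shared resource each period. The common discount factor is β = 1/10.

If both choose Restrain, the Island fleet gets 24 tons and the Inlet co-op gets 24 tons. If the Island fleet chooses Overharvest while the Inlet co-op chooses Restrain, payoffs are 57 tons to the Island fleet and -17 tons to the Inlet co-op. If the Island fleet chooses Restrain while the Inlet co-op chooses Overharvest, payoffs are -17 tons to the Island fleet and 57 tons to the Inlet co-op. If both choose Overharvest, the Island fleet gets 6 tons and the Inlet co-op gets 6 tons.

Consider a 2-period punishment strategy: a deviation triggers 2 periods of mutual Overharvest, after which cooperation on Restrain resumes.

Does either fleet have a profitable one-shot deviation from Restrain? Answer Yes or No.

Yes

A one-shot deviation gives 57 now, then 6 for 2 periods, then back to 24.
Gain from deviating: (57−24) today; loss: (24−6) in each of the next 2 periods.
No-deviation condition: (24−6)(β+…+β^2) ≥ 57−24, i.e. β+…+β^2 ≥ 11/6.
At β = 1/10: β+…+β^2 = 0.1100 < 1.8333.
So cooperation is not sustainable.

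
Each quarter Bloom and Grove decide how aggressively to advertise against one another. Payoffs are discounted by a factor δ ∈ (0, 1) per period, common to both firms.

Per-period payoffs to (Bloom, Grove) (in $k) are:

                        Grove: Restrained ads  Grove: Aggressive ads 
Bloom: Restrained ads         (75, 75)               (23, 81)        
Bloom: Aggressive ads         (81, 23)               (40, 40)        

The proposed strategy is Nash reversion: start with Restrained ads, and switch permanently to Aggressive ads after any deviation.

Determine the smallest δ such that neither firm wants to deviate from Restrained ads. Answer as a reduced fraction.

Cooperation forever yields 75 each period: 75/(1−δ).
Deviating yields 81 once, then 40 forever: 81 + 40δ/(1−δ).
No profitable deviation requires 75/(1−δ) ≥ 81 + 40δ/(1−δ).
Multiplying by (1−δ): 75 ≥ 81(1−δ) + 40δ = 81 − 41δ.
So 41δ ≥ 6, i.e. δ ≥ 6/41.

6/41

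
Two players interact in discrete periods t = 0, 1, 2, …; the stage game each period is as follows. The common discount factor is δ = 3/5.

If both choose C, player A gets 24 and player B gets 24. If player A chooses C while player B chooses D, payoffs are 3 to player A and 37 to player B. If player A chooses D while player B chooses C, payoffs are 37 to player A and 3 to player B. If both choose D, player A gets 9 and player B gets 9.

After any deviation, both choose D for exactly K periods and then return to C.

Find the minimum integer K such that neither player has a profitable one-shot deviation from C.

Need Σ_{k=1}^{K} δ^k ≥ (37−24)/(24−9) = 0.8667 at δ = 3/5.
At K = 1 the sum is 0.6000 < 0.8667; at K = 2 it is 0.9600 ≥ 0.8667.
So the minimum punishment length is K = 2.

2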